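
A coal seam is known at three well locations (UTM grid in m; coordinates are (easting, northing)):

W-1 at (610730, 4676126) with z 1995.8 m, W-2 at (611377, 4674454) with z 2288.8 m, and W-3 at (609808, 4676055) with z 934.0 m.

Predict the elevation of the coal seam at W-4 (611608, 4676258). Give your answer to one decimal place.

3023.8 m

Two edge vectors: W-1→W-2 = (647, -1672, 293), W-1→W-3 = (-922, -71, -1061.8).
Normal n = (W-1→W-2) × (W-1→W-3) = (1796132.6, 416838.6, -1587521).
So ∂z/∂E = −n_x/n_z = 1.131407144 and ∂z/∂N = −n_y/n_z = 0.262572023.
Intercept c from W-1: 1995.8 − 690984.28 − 1227819.86 = −1916808.35.
At (611608, 4676258): z = 691977.7 + 1227854.5 − 1916808.35 = 3023.8 m.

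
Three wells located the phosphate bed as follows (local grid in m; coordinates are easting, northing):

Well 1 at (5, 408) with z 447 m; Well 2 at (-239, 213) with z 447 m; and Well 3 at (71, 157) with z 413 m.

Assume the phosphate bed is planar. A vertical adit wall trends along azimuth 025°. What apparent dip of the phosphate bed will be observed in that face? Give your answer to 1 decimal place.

3.6°

Two edge vectors: Well 1→Well 2 = (-244, -195, 0), Well 1→Well 3 = (66, -251, -34).
Normal n = (Well 1→Well 2) × (Well 1→Well 3) = (6630, -8296, 74114).
So ∂z/∂easting = −n_x/n_z = −0.08946 and ∂z/∂northing = −n_y/n_z = 0.11194.
Unit vector along 025° is (sin 25°, cos 25°) = (0.4226, 0.9063).
Slope in that direction = a·(0.4226) + b·(0.9063) = 0.06364.
Apparent dip = arctan|0.06364| = 3.6° (true dip is 8.2°, so apparent ≤ true as expected).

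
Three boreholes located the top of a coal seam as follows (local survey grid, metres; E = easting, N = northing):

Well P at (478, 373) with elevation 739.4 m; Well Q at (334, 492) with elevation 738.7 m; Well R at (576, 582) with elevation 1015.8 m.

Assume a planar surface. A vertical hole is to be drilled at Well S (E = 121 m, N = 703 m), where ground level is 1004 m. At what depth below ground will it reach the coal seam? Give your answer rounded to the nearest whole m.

Two edge vectors: Well P→Well Q = (-144, 119, -0.7), Well P→Well R = (98, 209, 276.4).
Normal n = (Well P→Well Q) × (Well P→Well R) = (33037.9, 39733, -41758).
So ∂z/∂E = −n_x/n_z = 0.79118 and ∂z/∂N = −n_y/n_z = 0.95151.
Intercept c from Well P: 739.4 − 378.18 − 354.91 = 6.31.
At (121, 703): z_contact = 95.7 + 668.9 + 6.31 = 770.9 m.
Depth below ground = 1004 − 770.9 = 233 m.

233 m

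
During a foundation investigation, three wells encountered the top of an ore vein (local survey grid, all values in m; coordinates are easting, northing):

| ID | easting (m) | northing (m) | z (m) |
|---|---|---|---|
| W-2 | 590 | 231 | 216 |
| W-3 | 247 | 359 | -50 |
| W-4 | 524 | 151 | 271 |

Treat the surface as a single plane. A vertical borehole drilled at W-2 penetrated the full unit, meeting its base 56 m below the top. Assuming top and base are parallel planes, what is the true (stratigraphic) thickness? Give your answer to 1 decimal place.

Two edge vectors: W-2→W-3 = (-343, 128, -266), W-2→W-4 = (-66, -80, 55).
Normal n = (W-2→W-3) × (W-2→W-4) = (-14240, 36421, 35888).
So ∂z/∂easting = −n_x/n_z = 0.39679 and ∂z/∂northing = −n_y/n_z = −1.01485.
|∇z| = √(a²+b²) = 1.08966, so dip δ = arctan(1.08966) = 47.46°.
True thickness = vertical thickness × cos δ = 56 × cos 47.46° = 37.9 m.

37.9 m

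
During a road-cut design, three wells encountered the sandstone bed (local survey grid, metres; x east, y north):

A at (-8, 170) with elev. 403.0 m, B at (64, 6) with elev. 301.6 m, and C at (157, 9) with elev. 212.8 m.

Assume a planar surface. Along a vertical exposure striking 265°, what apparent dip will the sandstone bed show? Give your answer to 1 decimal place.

Let the plane be z = a·x + b·y + c.
B−A: 72a − 164b = −101.4;  C−A: 165a − 161b = −190.2.
Solving gives a = −0.96117, b = 0.19631.
Unit vector along 265° is (sin 265°, cos 265°) = (-0.9962, -0.0872).
Slope in that direction = a·(-0.9962) + b·(-0.0872) = 0.94040.
Apparent dip = arctan|0.94040| = 43.2° (true dip is 44.5°, so apparent ≤ true as expected).

43.2°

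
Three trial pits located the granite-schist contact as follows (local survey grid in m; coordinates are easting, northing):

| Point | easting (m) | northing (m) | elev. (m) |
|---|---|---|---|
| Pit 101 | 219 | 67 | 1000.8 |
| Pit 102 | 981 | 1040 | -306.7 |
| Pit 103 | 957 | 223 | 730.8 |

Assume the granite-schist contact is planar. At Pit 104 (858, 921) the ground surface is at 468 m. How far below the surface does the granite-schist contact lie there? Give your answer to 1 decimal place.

611.9 m

Two edge vectors: Pit 101→Pit 102 = (762, 973, -1307.5), Pit 101→Pit 103 = (738, 156, -270).
Normal n = (Pit 101→Pit 102) × (Pit 101→Pit 103) = (-58740, -759195, -599202).
So ∂z/∂easting = −n_x/n_z = −0.098030 and ∂z/∂northing = −n_y/n_z = −1.267010.
Intercept c from Pit 101: 1000.8 + 21.47 + 84.89 = 1107.16.
At (858, 921): z_contact = −84.11 − 1166.92 + 1107.16 = -143.87 m.
Depth below ground = 468 − (-143.87) = 611.9 m.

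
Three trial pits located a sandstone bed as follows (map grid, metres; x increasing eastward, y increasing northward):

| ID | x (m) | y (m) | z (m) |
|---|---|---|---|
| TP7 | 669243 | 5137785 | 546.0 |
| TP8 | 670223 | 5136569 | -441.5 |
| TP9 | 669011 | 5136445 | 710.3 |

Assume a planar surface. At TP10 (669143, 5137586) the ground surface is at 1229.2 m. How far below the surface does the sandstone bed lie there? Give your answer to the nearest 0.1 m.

Let the plane be z = a·x + b·y + c.
TP8−TP7: 980a − 1216b = −987.5;  TP9−TP7: −232a − 1340b = 164.3.
Solving gives a = −0.954696511, b = 0.042678799.
Then c = 546 − a·669243 − b·5137785 = 420195.46.
At (669143, 5137586): z_contact = −638828.49 + 219266.00 + 420195.46 = 632.98 m.
Depth below ground = 1229.2 − 632.98 = 596.2 m.

596.2 m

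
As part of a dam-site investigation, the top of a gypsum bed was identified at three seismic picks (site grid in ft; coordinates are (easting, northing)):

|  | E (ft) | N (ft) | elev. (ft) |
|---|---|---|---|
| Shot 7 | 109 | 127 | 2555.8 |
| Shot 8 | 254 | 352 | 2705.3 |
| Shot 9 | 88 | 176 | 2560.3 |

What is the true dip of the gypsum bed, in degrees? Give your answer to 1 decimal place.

31.9°

Let the plane be z = a·E + b·N + c.
Shot 8−Shot 7: 145a + 225b = 149.5;  Shot 9−Shot 7: −21a + 49b = 4.5.
Solving gives a = 0.53364, b = 0.32054.
Gradient magnitude |∇z| = √(a² + b²) = √(0.28478 + 0.10275) = 0.62251.
True dip = arctan(0.62251) = 31.9°, dipping toward WSW (azimuth ≈ 239°).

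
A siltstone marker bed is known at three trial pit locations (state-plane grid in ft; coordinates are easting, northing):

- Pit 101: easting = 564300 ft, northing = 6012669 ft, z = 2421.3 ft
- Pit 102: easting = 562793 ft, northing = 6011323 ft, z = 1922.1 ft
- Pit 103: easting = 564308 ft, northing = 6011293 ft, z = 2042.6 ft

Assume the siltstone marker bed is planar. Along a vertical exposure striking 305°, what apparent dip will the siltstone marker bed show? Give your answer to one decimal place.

Let the plane be z = a·easting + b·northing + c.
Pit 102−Pit 101: −1507a − 1346b = −499.2;  Pit 103−Pit 101: 8a − 1376b = −378.7.
Solving gives a = 0.08500, b = 0.27571.
Unit vector along 305° is (sin 305°, cos 305°) = (-0.8192, 0.5736).
Slope in that direction = a·(-0.8192) + b·(0.5736) = 0.08852.
Apparent dip = arctan|0.08852| = 5.1° (true dip is 16.1°, so apparent ≤ true as expected).

5.1°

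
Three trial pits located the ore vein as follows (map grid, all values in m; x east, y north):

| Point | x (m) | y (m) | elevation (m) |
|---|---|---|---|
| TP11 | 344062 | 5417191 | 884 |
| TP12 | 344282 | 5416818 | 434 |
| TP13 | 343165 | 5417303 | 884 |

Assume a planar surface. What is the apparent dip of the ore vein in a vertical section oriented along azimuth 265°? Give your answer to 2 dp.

15.40°

Let the plane be z = a·x + b·y + c.
TP12−TP11: 220a − 373b = −450;  TP13−TP11: −897a + 112b = 0.
Solving gives a = 0.16261, b = 1.30234.
Unit vector along 265° is (sin 265°, cos 265°) = (-0.9962, -0.0872).
Slope in that direction = a·(-0.9962) + b·(-0.0872) = −0.27550.
Apparent dip = arctan|0.27550| = 15.40° (true dip is 52.7°, so apparent ≤ true as expected).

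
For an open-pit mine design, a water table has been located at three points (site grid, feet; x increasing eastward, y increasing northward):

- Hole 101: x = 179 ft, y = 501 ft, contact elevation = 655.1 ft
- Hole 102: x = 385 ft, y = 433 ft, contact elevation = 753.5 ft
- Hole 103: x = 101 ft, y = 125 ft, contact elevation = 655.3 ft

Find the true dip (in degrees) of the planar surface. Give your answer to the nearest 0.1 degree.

Let the plane be z = a·x + b·y + c.
Hole 102−Hole 101: 206a − 68b = 98.4;  Hole 103−Hole 101: −78a − 376b = 0.2.
Solving gives a = 0.44689, b = −0.09324.
Gradient magnitude |∇z| = √(a² + b²) = √(0.19971 + 0.00869) = 0.45652.
True dip = arctan(0.45652) = 24.5°, dipping toward WNW (azimuth ≈ 282°).

24.5°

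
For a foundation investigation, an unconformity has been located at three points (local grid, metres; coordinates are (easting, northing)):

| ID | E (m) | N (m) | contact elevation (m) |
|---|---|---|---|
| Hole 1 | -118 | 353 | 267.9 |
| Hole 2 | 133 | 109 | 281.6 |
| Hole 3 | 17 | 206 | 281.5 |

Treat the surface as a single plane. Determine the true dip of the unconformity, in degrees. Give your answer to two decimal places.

Two edge vectors: Hole 1→Hole 2 = (251, -244, 13.7), Hole 1→Hole 3 = (135, -147, 13.6).
Normal n = (Hole 1→Hole 2) × (Hole 1→Hole 3) = (-1304.5, -1564.1, -3957).
So ∂z/∂E = −n_x/n_z = −0.32967 and ∂z/∂N = −n_y/n_z = −0.39527.
Gradient magnitude |∇z| = √(a² + b²) = √(0.10868 + 0.15624) = 0.51471.
True dip = arctan(0.51471) = 27.24°, dipping toward NE (azimuth ≈ 040°).

27.24°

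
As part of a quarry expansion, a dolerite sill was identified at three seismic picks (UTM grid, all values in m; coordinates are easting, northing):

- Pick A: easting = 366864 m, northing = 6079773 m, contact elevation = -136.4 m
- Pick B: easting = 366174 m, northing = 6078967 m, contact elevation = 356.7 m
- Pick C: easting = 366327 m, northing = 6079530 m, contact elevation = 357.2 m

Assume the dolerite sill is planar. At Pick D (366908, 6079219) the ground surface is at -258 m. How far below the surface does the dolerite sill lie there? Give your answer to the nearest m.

Two edge vectors: Pick A→Pick B = (-690, -806, 493.1), Pick A→Pick C = (-537, -243, 493.6).
Normal n = (Pick A→Pick B) × (Pick A→Pick C) = (-278018.3, 75789.3, -265152).
So ∂z/∂easting = −n_x/n_z = −1.04852424 and ∂z/∂northing = −n_y/n_z = 0.28583341.
Intercept c from Pick A: -136.4 + 384665.80 − 1737802.24 = −1353272.84.
At (366908, 6079219): z_contact = −384711.9 + 1737643.9 − 1353272.84 = -340.9 m.
Depth below ground = -258 − (-340.9) = 83 m.

83 m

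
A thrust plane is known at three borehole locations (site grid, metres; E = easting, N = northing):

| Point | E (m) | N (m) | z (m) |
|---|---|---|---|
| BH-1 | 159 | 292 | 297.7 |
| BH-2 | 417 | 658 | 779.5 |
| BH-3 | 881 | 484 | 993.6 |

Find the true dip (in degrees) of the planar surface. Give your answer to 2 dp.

Let the plane be z = a·E + b·N + c.
BH-2−BH-1: 258a + 366b = 481.8;  BH-3−BH-1: 722a + 192b = 695.9.
Solving gives a = 0.75539, b = 0.78391.
Gradient magnitude |∇z| = √(a² + b²) = √(0.57061 + 0.61451) = 1.08863.
True dip = arctan(1.08863) = 47.43°, dipping toward SW (azimuth ≈ 224°).

47.43°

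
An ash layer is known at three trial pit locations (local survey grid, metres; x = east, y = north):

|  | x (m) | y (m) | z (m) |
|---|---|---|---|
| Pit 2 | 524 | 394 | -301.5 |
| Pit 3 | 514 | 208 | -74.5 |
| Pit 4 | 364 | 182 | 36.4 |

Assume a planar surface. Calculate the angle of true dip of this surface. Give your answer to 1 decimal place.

52.5°

Two edge vectors: Pit 2→Pit 3 = (-10, -186, 227), Pit 2→Pit 4 = (-160, -212, 337.9).
Normal n = (Pit 2→Pit 3) × (Pit 2→Pit 4) = (-14725.4, -32941, -27640).
So ∂z/∂x = −n_x/n_z = −0.53276 and ∂z/∂y = −n_y/n_z = −1.19179.
Gradient magnitude |∇z| = √(a² + b²) = √(0.28383 + 1.42036) = 1.30545.
True dip = arctan(1.30545) = 52.5°, dipping toward NNE (azimuth ≈ 024°).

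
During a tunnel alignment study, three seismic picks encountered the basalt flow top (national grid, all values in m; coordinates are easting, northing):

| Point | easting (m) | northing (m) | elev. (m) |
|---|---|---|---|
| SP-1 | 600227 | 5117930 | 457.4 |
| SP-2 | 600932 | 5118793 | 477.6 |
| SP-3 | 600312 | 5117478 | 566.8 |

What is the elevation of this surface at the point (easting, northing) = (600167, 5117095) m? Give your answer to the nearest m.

Two edge vectors: SP-1→SP-2 = (705, 863, 20.2), SP-1→SP-3 = (85, -452, 109.4).
Normal n = (SP-1→SP-2) × (SP-1→SP-3) = (103542.6, -75410, -392015).
So ∂z/∂easting = −n_x/n_z = 0.26412918 and ∂z/∂northing = −n_y/n_z = −0.19236509.
Intercept c from SP-1: 457.4 − 158537.46 + 984511.06 = 826430.99.
At (600167, 5117095): z = 158521.6 − 984350.4 + 826430.99 = 602.2 m.

602 m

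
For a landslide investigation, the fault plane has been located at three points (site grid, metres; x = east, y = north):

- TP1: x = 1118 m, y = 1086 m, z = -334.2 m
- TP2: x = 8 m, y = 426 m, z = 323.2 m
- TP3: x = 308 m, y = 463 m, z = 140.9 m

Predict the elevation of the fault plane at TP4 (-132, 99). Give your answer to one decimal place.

Let the plane be z = a·x + b·y + c.
TP2−TP1: −1110a − 660b = 657.4;  TP3−TP1: −810a − 623b = 475.1.
Solving gives a = −0.611701, b = 0.032709.
Then c = -334.2 − a·1118 − b·1086 = 314.16.
At (-132, 99): z = 80.7 + 3.2 + 314.16 = 398.1 m.

398.1 m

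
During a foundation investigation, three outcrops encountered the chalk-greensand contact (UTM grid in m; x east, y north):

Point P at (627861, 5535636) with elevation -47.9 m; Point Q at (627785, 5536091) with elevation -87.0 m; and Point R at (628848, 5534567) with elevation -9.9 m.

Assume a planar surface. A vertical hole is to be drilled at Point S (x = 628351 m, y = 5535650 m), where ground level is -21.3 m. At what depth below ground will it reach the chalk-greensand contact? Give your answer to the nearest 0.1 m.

60.6 m

Let the plane be z = a·x + b·y + c.
Point Q−Point P: −76a + 455b = −39.1;  Point R−Point P: 987a − 1069b = 38.
Solving gives a = −0.066626341, b = −0.097062861.
Then c = -47.9 − a·627861 − b·5535636 = 579088.85.
At (628351, 5535650): z_contact = −41864.73 − 537306.03 + 579088.85 = -81.91 m.
Depth below ground = -21.3 − (-81.91) = 60.6 m.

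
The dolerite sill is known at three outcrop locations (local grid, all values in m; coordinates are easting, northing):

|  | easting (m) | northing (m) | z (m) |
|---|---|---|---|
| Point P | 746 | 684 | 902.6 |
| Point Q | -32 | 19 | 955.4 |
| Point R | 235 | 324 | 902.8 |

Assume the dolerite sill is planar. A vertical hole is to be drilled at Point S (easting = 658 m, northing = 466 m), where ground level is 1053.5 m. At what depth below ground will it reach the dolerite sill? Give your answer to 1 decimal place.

80.8 m

Two edge vectors: Point P→Point Q = (-778, -665, 52.8), Point P→Point R = (-511, -360, 0.2).
Normal n = (Point P→Point Q) × (Point P→Point R) = (18875, -26825.2, -59735).
So ∂z/∂easting = −n_x/n_z = 0.31598 and ∂z/∂northing = −n_y/n_z = −0.44907.
Intercept c from Point P: 902.6 − 235.72 + 307.16 = 974.04.
At (658, 466): z_contact = 207.91 − 209.27 + 974.04 = 972.69 m.
Depth below ground = 1053.5 − 972.69 = 80.8 m.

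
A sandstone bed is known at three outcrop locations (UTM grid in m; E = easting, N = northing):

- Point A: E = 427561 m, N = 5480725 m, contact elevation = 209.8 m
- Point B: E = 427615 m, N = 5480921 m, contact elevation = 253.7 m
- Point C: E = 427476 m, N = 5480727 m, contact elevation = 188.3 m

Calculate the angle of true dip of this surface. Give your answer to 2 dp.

Two edge vectors: Point A→Point B = (54, 196, 43.9), Point A→Point C = (-85, 2, -21.5).
Normal n = (Point A→Point B) × (Point A→Point C) = (-4301.8, -2570.5, 16768).
So ∂z/∂E = −n_x/n_z = 0.25655 and ∂z/∂N = −n_y/n_z = 0.15330.
Gradient magnitude |∇z| = √(a² + b²) = √(0.06582 + 0.02350) = 0.29886.
True dip = arctan(0.29886) = 16.64°, dipping toward WSW (azimuth ≈ 239°).

16.64°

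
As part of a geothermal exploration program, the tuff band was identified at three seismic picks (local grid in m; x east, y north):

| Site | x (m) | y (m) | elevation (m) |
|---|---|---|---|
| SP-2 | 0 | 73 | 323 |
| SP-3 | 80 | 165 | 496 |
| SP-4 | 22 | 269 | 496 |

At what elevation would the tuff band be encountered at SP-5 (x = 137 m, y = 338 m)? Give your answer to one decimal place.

Let the plane be z = a·x + b·y + c.
SP-3−SP-2: 80a + 92b = 173;  SP-4−SP-2: 22a + 196b = 173.
Solving gives a = 1.31752, b = 0.73477.
Then c = 323 − a·0 − b·73 = 269.36.
At (137, 338): z = 180.5 + 248.4 + 269.36 = 698.2 m.

698.2 m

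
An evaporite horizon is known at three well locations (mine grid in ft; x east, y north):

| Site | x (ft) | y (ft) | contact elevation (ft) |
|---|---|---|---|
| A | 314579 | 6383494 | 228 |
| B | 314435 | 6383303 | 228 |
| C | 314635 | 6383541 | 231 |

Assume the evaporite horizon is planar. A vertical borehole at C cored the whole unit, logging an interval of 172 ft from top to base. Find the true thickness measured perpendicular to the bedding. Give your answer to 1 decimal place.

169.2 ft

Two edge vectors: A→B = (-144, -191, 0), A→C = (56, 47, 3).
Normal n = (A→B) × (A→C) = (-573, 432, 3928).
So ∂z/∂x = −n_x/n_z = 0.14588 and ∂z/∂y = −n_y/n_z = −0.10998.
|∇z| = √(a²+b²) = 0.18269, so dip δ = arctan(0.18269) = 10.35°.
True thickness = vertical thickness × cos δ = 172 × cos 10.35° = 169.2 ft.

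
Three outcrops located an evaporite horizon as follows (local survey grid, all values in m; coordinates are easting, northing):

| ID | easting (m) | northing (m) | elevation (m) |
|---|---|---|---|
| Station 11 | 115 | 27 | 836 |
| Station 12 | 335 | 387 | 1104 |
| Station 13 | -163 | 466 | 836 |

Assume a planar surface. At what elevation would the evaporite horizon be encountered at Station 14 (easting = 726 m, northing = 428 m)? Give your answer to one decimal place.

Two edge vectors: Station 11→Station 12 = (220, 360, 268), Station 11→Station 13 = (-278, 439, 0).
Normal n = (Station 11→Station 12) × (Station 11→Station 13) = (-117652, -74504, 196660).
So ∂z/∂easting = −n_x/n_z = 0.59825 and ∂z/∂northing = −n_y/n_z = 0.37885.
Intercept c from Station 11: 836 − 68.80 − 10.23 = 756.97.
At (726, 428): z = 434.3 + 162.1 + 756.97 = 1353.4 m.

1353.4 m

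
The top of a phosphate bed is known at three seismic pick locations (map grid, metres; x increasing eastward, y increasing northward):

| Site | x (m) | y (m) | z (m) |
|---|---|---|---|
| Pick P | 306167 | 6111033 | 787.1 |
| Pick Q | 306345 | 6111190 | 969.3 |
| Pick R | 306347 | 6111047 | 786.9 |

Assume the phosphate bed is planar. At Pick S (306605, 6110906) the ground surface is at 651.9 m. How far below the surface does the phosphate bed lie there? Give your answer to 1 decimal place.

Two edge vectors: Pick P→Pick Q = (178, 157, 182.2), Pick P→Pick R = (180, 14, -0.2).
Normal n = (Pick P→Pick Q) × (Pick P→Pick R) = (-2582.2, 32831.6, -25768).
So ∂z/∂x = −n_x/n_z = −0.100209562 and ∂z/∂y = −n_y/n_z = 1.274122943.
Intercept c from Pick P: 787.1 + 30680.86 − 7786207.35 = −7754739.39.
At (306605, 6110906): z_contact = −30724.75 + 7786045.54 − 7754739.39 = 581.39 m.
Depth below ground = 651.9 − 581.39 = 70.5 m.

70.5 m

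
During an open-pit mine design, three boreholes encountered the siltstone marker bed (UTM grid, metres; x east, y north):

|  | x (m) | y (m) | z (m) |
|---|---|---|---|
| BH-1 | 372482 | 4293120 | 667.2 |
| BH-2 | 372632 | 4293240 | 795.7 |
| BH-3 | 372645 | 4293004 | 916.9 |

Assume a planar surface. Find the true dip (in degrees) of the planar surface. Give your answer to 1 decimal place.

52.3°

Let the plane be z = a·x + b·y + c.
BH-2−BH-1: 150a + 120b = 128.5;  BH-3−BH-1: 163a − 116b = 249.7.
Solving gives a = 1.21402, b = −0.44669.
Gradient magnitude |∇z| = √(a² + b²) = √(1.47383 + 0.19953) = 1.29358.
True dip = arctan(1.29358) = 52.3°, dipping toward WNW (azimuth ≈ 290°).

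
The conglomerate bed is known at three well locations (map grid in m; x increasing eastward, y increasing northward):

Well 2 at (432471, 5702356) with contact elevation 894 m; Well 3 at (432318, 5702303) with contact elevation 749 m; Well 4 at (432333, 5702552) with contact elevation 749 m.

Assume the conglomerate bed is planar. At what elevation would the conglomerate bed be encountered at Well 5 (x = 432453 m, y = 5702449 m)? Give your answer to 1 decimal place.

Two edge vectors: Well 2→Well 3 = (-153, -53, -145), Well 2→Well 4 = (-138, 196, -145).
Normal n = (Well 2→Well 3) × (Well 2→Well 4) = (36105, -2175, -37302).
So ∂z/∂x = −n_x/n_z = 0.967910568 and ∂z/∂y = −n_y/n_z = −0.058307866.
Intercept c from Well 2: 894 − 418593.25 + 332492.21 = −85207.04.
At (432453, 5702449): z = 418575.8 − 332497.6 − 85207.04 = 871.2 m.

871.2 m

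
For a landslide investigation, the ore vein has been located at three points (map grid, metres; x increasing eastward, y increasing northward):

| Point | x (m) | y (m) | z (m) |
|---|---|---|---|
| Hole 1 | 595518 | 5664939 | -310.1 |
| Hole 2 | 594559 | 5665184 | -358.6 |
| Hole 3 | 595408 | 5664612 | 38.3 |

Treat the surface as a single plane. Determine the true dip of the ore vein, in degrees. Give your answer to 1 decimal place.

Let the plane be z = a·x + b·y + c.
Hole 2−Hole 1: −959a + 245b = −48.5;  Hole 3−Hole 1: −110a − 327b = 348.4.
Solving gives a = −0.20408, b = −0.99679.
Gradient magnitude |∇z| = √(a² + b²) = √(0.04165 + 0.99359) = 1.01747.
True dip = arctan(1.01747) = 45.5°, dipping toward NNE (azimuth ≈ 012°).

45.5°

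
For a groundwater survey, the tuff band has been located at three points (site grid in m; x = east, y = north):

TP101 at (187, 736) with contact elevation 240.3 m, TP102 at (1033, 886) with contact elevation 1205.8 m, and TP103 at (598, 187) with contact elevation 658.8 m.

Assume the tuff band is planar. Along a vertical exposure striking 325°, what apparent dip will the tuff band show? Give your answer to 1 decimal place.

Let the plane be z = a·x + b·y + c.
TP102−TP101: 846a + 150b = 965.5;  TP103−TP101: 411a − 549b = 418.5.
Solving gives a = 1.12684, b = 0.08129.
Unit vector along 325° is (sin 325°, cos 325°) = (-0.5736, 0.8192).
Slope in that direction = a·(-0.5736) + b·(0.8192) = −0.57974.
Apparent dip = arctan|0.57974| = 30.1° (true dip is 48.5°, so apparent ≤ true as expected).

30.1°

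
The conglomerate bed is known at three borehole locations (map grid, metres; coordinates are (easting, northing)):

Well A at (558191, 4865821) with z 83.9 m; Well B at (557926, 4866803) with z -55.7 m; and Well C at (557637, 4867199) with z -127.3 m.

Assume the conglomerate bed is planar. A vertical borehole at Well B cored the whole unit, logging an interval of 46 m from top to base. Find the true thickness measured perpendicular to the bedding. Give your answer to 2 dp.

Let the plane be z = a·E + b·N + c.
Well B−Well A: −265a + 982b = −139.6;  Well C−Well A: −554a + 1378b = −211.2.
Solving gives a = 0.08403, b = −0.11948.
|∇z| = √(a²+b²) = 0.14607, so dip δ = arctan(0.14607) = 8.31°.
True thickness = vertical thickness × cos δ = 46 × cos 8.31° = 45.52 m.

45.52 m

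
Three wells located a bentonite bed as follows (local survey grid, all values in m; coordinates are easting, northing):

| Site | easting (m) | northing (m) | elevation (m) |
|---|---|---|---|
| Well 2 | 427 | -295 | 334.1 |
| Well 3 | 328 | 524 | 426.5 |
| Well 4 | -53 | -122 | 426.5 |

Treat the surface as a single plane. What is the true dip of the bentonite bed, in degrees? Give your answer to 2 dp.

10.44°

Let the plane be z = a·easting + b·northing + c.
Well 3−Well 2: −99a + 819b = 92.4;  Well 4−Well 2: −480a + 173b = 92.4.
Solving gives a = −0.15875, b = 0.09363.
Gradient magnitude |∇z| = √(a² + b²) = √(0.02520 + 0.00877) = 0.18431.
True dip = arctan(0.18431) = 10.44°, dipping toward ESE (azimuth ≈ 121°).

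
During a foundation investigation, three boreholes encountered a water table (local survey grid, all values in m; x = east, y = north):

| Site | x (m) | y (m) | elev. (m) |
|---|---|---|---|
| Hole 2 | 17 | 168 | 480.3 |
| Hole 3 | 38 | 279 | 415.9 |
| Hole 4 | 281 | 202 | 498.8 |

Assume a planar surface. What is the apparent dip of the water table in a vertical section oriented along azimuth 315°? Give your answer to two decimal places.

Let the plane be z = a·x + b·y + c.
Hole 3−Hole 2: 21a + 111b = −64.4;  Hole 4−Hole 2: 264a + 34b = 18.5.
Solving gives a = 0.14841, b = −0.60826.
Unit vector along 315° is (sin 315°, cos 315°) = (-0.7071, 0.7071).
Slope in that direction = a·(-0.7071) + b·(0.7071) = −0.53505.
Apparent dip = arctan|0.53505| = 28.15° (true dip is 32.1°, so apparent ≤ true as expected).

28.15°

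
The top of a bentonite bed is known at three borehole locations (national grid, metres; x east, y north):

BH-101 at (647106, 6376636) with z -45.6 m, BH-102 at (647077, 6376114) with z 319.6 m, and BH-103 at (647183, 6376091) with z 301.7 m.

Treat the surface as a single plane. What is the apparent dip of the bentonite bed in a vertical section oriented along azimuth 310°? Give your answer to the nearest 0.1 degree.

11.1°

Two edge vectors: BH-101→BH-102 = (-29, -522, 365.2), BH-101→BH-103 = (77, -545, 347.3).
Normal n = (BH-101→BH-102) × (BH-101→BH-103) = (17743.4, 38192.1, 55999).
So ∂z/∂x = −n_x/n_z = −0.31685 and ∂z/∂y = −n_y/n_z = −0.68201.
Unit vector along 310° is (sin 310°, cos 310°) = (-0.7660, 0.6428).
Slope in that direction = a·(-0.7660) + b·(0.6428) = −0.19567.
Apparent dip = arctan|0.19567| = 11.1° (true dip is 36.9°, so apparent ≤ true as expected).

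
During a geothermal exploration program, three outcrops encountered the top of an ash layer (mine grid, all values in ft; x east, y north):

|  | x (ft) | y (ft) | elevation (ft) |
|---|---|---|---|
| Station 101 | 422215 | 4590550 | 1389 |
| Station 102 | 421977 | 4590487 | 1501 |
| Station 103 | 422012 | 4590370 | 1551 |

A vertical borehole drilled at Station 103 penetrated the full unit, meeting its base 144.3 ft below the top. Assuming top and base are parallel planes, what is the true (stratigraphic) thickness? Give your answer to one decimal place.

Let the plane be z = a·x + b·y + c.
Station 102−Station 101: −238a − 63b = 112;  Station 103−Station 101: −203a − 180b = 162.
Solving gives a = −0.33124, b = −0.52644.
|∇z| = √(a²+b²) = 0.62198, so dip δ = arctan(0.62198) = 31.88°.
True thickness = vertical thickness × cos δ = 144.3 × cos 31.88° = 122.5 ft.

122.5 ft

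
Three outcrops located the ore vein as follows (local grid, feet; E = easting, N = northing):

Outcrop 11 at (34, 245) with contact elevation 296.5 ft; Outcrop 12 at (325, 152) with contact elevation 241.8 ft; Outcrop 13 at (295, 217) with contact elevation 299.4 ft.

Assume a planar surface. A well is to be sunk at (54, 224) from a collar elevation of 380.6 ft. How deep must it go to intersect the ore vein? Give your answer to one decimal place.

101.6 ft

Two edge vectors: Outcrop 11→Outcrop 12 = (291, -93, -54.7), Outcrop 11→Outcrop 13 = (261, -28, 2.9).
Normal n = (Outcrop 11→Outcrop 12) × (Outcrop 11→Outcrop 13) = (-1801.3, -15120.6, 16125).
So ∂z/∂E = −n_x/n_z = 0.11171 and ∂z/∂N = −n_y/n_z = 0.93771.
Intercept c from Outcrop 11: 296.5 − 3.80 − 229.74 = 62.96.
At (54, 224): z_contact = 6.03 + 210.05 + 62.96 = 279.04 ft.
Depth below ground = 380.6 − 279.04 = 101.6 ft.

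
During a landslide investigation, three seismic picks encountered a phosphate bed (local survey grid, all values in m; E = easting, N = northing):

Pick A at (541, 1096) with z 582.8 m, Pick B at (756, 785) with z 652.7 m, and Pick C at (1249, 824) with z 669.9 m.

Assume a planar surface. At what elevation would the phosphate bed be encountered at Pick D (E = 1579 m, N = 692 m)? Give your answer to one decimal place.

Let the plane be z = a·E + b·N + c.
Pick B−Pick A: 215a − 311b = 69.9;  Pick C−Pick A: 708a − 272b = 87.1.
Solving gives a = 0.049938, b = −0.190236.
Then c = 582.8 − a·541 − b·1096 = 764.28.
At (1579, 692): z = 78.9 − 131.6 + 764.28 = 711.5 m.

711.5 m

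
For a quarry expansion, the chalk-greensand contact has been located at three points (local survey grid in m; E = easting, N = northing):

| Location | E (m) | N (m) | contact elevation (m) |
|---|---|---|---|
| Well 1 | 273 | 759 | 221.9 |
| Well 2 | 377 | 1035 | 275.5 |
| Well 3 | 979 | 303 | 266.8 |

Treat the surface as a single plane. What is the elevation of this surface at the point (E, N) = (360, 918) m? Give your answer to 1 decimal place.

256.9 m

Two edge vectors: Well 1→Well 2 = (104, 276, 53.6), Well 1→Well 3 = (706, -456, 44.9).
Normal n = (Well 1→Well 2) × (Well 1→Well 3) = (36834, 33172, -242280).
So ∂z/∂E = −n_x/n_z = 0.152031 and ∂z/∂N = −n_y/n_z = 0.136916.
Intercept c from Well 1: 221.9 − 41.50 − 103.92 = 76.48.
At (360, 918): z = 54.7 + 125.7 + 76.48 = 256.9 m.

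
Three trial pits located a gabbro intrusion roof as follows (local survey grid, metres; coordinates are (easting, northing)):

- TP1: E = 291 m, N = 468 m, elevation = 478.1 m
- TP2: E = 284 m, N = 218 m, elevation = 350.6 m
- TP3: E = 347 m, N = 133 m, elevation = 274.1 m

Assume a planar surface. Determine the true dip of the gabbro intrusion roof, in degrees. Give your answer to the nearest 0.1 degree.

Let the plane be z = a·E + b·N + c.
TP2−TP1: −7a − 250b = −127.5;  TP3−TP1: 56a − 335b = −204.
Solving gives a = −0.50704, b = 0.52420.
Gradient magnitude |∇z| = √(a² + b²) = √(0.25709 + 0.27478) = 0.72929.
True dip = arctan(0.72929) = 36.1°, dipping toward SE (azimuth ≈ 136°).

36.1°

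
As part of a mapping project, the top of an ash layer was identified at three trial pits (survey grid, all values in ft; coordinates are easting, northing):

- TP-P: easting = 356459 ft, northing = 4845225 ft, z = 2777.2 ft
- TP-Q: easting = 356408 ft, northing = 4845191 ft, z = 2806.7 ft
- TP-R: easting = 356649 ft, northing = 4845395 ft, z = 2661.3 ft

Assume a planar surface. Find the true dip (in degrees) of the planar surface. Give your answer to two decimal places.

Let the plane be z = a·easting + b·northing + c.
TP-Q−TP-P: −51a − 34b = 29.5;  TP-R−TP-P: 190a + 170b = −115.9.
Solving gives a = −0.48615, b = −0.13842.
Gradient magnitude |∇z| = √(a² + b²) = √(0.23635 + 0.01916) = 0.50547.
True dip = arctan(0.50547) = 26.82°, dipping toward ENE (azimuth ≈ 074°).

26.82°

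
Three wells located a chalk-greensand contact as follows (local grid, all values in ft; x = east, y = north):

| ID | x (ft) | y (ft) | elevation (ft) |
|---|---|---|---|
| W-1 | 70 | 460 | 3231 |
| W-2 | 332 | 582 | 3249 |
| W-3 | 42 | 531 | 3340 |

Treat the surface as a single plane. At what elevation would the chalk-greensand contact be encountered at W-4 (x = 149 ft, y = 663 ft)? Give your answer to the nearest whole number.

Two edge vectors: W-1→W-2 = (262, 122, 18), W-1→W-3 = (-28, 71, 109).
Normal n = (W-1→W-2) × (W-1→W-3) = (12020, -29062, 22018).
So ∂z/∂x = −n_x/n_z = −0.54592 and ∂z/∂y = −n_y/n_z = 1.31992.
Intercept c from W-1: 3231 + 38.21 − 607.16 = 2662.05.
At (149, 663): z = −81.3 + 875.1 + 2662.05 = 3455.8 ft.

3456 ft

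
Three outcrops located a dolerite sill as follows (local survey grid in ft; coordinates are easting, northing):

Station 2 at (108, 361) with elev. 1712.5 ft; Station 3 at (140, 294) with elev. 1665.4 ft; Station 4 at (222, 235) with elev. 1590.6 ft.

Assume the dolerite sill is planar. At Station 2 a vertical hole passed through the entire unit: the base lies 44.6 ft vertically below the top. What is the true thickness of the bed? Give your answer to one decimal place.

Let the plane be z = a·easting + b·northing + c.
Station 3−Station 2: 32a − 67b = −47.1;  Station 4−Station 2: 114a − 126b = −121.9.
Solving gives a = −0.61916, b = 0.40727.
|∇z| = √(a²+b²) = 0.74110, so dip δ = arctan(0.74110) = 36.54°.
True thickness = vertical thickness × cos δ = 44.6 × cos 36.54° = 35.8 ft.

35.8 ft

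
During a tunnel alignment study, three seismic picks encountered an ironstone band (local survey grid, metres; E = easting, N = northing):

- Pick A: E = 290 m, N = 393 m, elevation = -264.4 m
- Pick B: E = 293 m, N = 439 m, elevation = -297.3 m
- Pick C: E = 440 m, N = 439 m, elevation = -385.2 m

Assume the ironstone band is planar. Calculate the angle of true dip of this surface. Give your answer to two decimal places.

42.07°

Two edge vectors: Pick A→Pick B = (3, 46, -32.9), Pick A→Pick C = (150, 46, -120.8).
Normal n = (Pick A→Pick B) × (Pick A→Pick C) = (-4043.4, -4572.6, -6762).
So ∂z/∂E = −n_x/n_z = −0.59796 and ∂z/∂N = −n_y/n_z = −0.67622.
Gradient magnitude |∇z| = √(a² + b²) = √(0.35756 + 0.45727) = 0.90268.
True dip = arctan(0.90268) = 42.07°, dipping toward NE (azimuth ≈ 041°).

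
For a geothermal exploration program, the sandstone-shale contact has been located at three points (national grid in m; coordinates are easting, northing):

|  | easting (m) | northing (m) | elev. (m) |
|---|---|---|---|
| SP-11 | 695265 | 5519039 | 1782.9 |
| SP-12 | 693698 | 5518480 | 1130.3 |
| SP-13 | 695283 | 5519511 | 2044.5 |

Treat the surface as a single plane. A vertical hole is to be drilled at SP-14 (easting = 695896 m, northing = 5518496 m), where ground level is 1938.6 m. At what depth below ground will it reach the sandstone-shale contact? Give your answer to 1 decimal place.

Let the plane be z = a·easting + b·northing + c.
SP-12−SP-11: −1567a − 559b = −652.6;  SP-13−SP-11: 18a + 472b = 261.6.
Solving gives a = 0.221767033, b = 0.545780071.
Then c = 1782.9 − a·695265 − b·5519039 = −3164585.45.
At (695896, 5518496): z_contact = 154326.79 + 3011885.14 − 3164585.45 = 1626.48 m.
Depth below ground = 1938.6 − 1626.48 = 312.1 m.

312.1 m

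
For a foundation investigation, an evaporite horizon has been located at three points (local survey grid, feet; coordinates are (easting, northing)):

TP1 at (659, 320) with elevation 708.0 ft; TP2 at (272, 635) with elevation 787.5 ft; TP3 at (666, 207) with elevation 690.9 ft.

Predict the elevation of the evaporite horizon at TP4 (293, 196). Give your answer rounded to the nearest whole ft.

Let the plane be z = a·E + b·N + c.
TP2−TP1: −387a + 315b = 79.5;  TP3−TP1: 7a − 113b = −17.1.
Solving gives a = −0.08662, b = 0.14596.
Then c = 708 − a·659 − b·320 = 718.38.
At (293, 196): z = −25.4 + 28.6 + 718.38 = 721.6 ft.

722 ft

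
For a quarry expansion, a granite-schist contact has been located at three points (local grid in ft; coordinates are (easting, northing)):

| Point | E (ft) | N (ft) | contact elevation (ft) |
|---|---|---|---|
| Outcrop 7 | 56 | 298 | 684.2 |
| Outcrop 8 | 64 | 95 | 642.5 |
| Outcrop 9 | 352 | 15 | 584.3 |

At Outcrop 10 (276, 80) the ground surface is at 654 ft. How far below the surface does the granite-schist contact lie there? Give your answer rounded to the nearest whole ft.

Let the plane be z = a·E + b·N + c.
Outcrop 8−Outcrop 7: 8a − 203b = −41.7;  Outcrop 9−Outcrop 7: 296a − 283b = −99.9.
Solving gives a = −0.14663, b = 0.19964.
Then c = 684.2 − a·56 − b·298 = 632.92.
At (276, 80): z_contact = −40.5 + 16.0 + 632.92 = 608.4 ft.
Depth below ground = 654 − 608.4 = 46 ft.

46 ft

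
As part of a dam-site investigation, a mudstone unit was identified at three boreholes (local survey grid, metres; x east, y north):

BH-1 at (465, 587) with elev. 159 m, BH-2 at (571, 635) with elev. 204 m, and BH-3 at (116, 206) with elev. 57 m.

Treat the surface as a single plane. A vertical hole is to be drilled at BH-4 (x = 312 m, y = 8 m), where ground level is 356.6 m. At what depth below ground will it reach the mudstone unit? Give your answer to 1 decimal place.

Two edge vectors: BH-1→BH-2 = (106, 48, 45), BH-1→BH-3 = (-349, -381, -102).
Normal n = (BH-1→BH-2) × (BH-1→BH-3) = (12249, -4893, -23634).
So ∂z/∂x = −n_x/n_z = 0.51828 and ∂z/∂y = −n_y/n_z = −0.20703.
Intercept c from BH-1: 159 − 241.00 + 121.53 = 39.53.
At (312, 8): z_contact = 161.70 − 1.66 + 39.53 = 199.58 m.
Depth below ground = 356.6 − 199.58 = 157.0 m.

157.0 m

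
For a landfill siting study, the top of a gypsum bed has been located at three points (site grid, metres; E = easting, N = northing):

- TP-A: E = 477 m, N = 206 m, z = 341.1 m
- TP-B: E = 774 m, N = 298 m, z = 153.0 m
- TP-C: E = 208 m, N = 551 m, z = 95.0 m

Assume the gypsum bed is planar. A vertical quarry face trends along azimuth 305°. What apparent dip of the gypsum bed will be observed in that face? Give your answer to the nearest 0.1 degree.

Let the plane be z = a·E + b·N + c.
TP-B−TP-A: 297a + 92b = −188.1;  TP-C−TP-A: −269a + 345b = −246.1.
Solving gives a = −0.33215, b = −0.97231.
Unit vector along 305° is (sin 305°, cos 305°) = (-0.8192, 0.5736).
Slope in that direction = a·(-0.8192) + b·(0.5736) = −0.28562.
Apparent dip = arctan|0.28562| = 15.9° (true dip is 45.8°, so apparent ≤ true as expected).

15.9°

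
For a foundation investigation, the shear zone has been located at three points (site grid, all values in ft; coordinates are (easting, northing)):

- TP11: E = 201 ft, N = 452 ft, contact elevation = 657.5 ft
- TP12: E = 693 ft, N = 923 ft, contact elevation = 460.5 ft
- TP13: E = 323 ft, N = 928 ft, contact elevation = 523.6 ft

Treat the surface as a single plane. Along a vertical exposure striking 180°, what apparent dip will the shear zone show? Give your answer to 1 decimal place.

Two edge vectors: TP11→TP12 = (492, 471, -197), TP11→TP13 = (122, 476, -133.9).
Normal n = (TP11→TP12) × (TP11→TP13) = (30705.1, 41844.8, 176730).
So ∂z/∂E = −n_x/n_z = −0.17374 and ∂z/∂N = −n_y/n_z = −0.23677.
Unit vector along 180° is (sin 180°, cos 180°) = (0.0000, -1.0000).
Slope in that direction = a·(0.0000) + b·(-1.0000) = 0.23677.
Apparent dip = arctan|0.23677| = 13.3° (true dip is 16.4°, so apparent ≤ true as expected).

13.3°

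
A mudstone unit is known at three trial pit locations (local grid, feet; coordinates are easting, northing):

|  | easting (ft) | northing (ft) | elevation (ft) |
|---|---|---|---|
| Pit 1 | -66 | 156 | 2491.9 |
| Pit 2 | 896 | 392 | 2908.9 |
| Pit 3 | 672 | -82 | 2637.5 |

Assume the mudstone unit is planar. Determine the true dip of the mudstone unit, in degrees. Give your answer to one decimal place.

28.0°

Two edge vectors: Pit 1→Pit 2 = (962, 236, 417), Pit 1→Pit 3 = (738, -238, 145.6).
Normal n = (Pit 1→Pit 2) × (Pit 1→Pit 3) = (133607.6, 167678.8, -403124).
So ∂z/∂easting = −n_x/n_z = 0.33143 and ∂z/∂northing = −n_y/n_z = 0.41595.
Gradient magnitude |∇z| = √(a² + b²) = √(0.10985 + 0.17301) = 0.53185.
True dip = arctan(0.53185) = 28.0°, dipping toward SW (azimuth ≈ 219°).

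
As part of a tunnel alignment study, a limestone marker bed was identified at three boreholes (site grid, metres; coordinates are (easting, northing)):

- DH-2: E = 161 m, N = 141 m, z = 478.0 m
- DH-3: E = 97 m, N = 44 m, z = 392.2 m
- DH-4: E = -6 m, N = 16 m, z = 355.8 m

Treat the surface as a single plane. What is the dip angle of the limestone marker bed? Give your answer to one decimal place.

38.9°

Let the plane be z = a·E + b·N + c.
DH-3−DH-2: −64a − 97b = −85.8;  DH-4−DH-2: −167a − 125b = −122.2.
Solving gives a = 0.13763, b = 0.79373.
Gradient magnitude |∇z| = √(a² + b²) = √(0.01894 + 0.63001) = 0.80557.
True dip = arctan(0.80557) = 38.9°, dipping toward S (azimuth ≈ 190°).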